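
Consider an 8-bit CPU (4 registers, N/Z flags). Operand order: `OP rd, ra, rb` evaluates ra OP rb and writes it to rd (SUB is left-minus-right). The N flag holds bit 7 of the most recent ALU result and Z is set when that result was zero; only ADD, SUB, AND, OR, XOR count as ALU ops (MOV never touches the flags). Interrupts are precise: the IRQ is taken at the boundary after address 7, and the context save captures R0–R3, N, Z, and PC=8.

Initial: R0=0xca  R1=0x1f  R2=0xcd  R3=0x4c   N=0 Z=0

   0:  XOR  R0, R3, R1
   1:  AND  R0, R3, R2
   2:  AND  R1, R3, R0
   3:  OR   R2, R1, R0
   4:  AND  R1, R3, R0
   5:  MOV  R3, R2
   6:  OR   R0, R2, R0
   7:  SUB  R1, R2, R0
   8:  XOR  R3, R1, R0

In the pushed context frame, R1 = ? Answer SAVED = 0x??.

SAVED = 0x00

after  0: R0=0x53 R1=0x1f R2=0xcd R3=0x4c  N=0 Z=0
after  1: R0=0x4c R1=0x1f R2=0xcd R3=0x4c  N=0 Z=0
after  2: R0=0x4c R1=0x4c R2=0xcd R3=0x4c  N=0 Z=0
after  3: R0=0x4c R1=0x4c R2=0x4c R3=0x4c  N=0 Z=0
after  4: R0=0x4c R1=0x4c R2=0x4c R3=0x4c  N=0 Z=0
after  5: R0=0x4c R1=0x4c R2=0x4c R3=0x4c  N=0 Z=0
after  6: R0=0x4c R1=0x4c R2=0x4c R3=0x4c  N=0 Z=0
after  7: R0=0x4c R1=0x00 R2=0x4c R3=0x4c  N=0 Z=1
-- IRQ taken; context saved, return-PC = 8 --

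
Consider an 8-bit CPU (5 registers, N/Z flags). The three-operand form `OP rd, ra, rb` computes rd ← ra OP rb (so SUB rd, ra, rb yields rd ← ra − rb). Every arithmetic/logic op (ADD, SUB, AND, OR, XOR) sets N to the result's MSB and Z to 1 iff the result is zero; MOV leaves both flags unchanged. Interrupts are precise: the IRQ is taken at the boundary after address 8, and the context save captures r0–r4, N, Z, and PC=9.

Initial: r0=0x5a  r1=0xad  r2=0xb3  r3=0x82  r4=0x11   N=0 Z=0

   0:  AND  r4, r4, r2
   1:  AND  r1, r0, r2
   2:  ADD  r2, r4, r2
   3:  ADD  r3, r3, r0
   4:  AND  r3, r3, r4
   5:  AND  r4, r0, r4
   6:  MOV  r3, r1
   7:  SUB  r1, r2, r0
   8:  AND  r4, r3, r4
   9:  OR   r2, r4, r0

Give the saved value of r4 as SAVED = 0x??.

SAVED = 0x10

after  0: r0=0x5a r1=0xad r2=0xb3 r3=0x82 r4=0x11  N=0 Z=0
after  1: r0=0x5a r1=0x12 r2=0xb3 r3=0x82 r4=0x11  N=0 Z=0
after  2: r0=0x5a r1=0x12 r2=0xc4 r3=0x82 r4=0x11  N=1 Z=0
after  3: r0=0x5a r1=0x12 r2=0xc4 r3=0xdc r4=0x11  N=1 Z=0
after  4: r0=0x5a r1=0x12 r2=0xc4 r3=0x10 r4=0x11  N=0 Z=0
after  5: r0=0x5a r1=0x12 r2=0xc4 r3=0x10 r4=0x10  N=0 Z=0
after  6: r0=0x5a r1=0x12 r2=0xc4 r3=0x12 r4=0x10  N=0 Z=0
after  7: r0=0x5a r1=0x6a r2=0xc4 r3=0x12 r4=0x10  N=0 Z=0
after  8: r0=0x5a r1=0x6a r2=0xc4 r3=0x12 r4=0x10  N=0 Z=0
-- IRQ taken; context saved, return-PC = 9 --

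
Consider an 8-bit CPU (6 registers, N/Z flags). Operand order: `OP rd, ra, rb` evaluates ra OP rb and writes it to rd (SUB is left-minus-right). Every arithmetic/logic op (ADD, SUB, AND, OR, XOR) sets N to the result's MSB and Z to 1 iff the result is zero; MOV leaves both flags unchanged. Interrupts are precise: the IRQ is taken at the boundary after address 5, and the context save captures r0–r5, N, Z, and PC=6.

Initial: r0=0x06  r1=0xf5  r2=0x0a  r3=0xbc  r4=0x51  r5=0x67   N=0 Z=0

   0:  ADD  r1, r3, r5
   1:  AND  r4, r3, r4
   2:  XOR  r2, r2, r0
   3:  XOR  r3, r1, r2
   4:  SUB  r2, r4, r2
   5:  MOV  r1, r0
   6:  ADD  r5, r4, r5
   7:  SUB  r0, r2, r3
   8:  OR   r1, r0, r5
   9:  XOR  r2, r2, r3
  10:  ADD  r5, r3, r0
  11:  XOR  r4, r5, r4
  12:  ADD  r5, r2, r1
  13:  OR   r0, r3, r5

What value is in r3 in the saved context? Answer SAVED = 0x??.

after  0: r0=0x06 r1=0x23 r2=0x0a r3=0xbc r4=0x51 r5=0x67  N=0 Z=0
after  1: r0=0x06 r1=0x23 r2=0x0a r3=0xbc r4=0x10 r5=0x67  N=0 Z=0
after  2: r0=0x06 r1=0x23 r2=0x0c r3=0xbc r4=0x10 r5=0x67  N=0 Z=0
after  3: r0=0x06 r1=0x23 r2=0x0c r3=0x2f r4=0x10 r5=0x67  N=0 Z=0
after  4: r0=0x06 r1=0x23 r2=0x04 r3=0x2f r4=0x10 r5=0x67  N=0 Z=0
after  5: r0=0x06 r1=0x06 r2=0x04 r3=0x2f r4=0x10 r5=0x67  N=0 Z=0
-- IRQ taken; context saved, return-PC = 6 --

SAVED = 0x2f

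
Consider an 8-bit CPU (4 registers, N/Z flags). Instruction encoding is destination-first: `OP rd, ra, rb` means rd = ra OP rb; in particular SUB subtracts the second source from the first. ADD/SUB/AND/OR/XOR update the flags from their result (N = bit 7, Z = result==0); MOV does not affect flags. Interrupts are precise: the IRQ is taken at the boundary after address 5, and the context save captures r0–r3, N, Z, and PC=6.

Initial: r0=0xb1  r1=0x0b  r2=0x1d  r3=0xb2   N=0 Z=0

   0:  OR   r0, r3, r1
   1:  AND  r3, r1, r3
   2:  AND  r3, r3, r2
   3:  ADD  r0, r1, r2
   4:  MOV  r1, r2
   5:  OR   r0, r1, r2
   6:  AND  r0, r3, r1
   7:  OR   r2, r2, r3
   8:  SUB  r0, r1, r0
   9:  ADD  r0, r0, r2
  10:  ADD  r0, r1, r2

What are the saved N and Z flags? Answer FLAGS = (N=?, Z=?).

after  0: r0=0xbb r1=0x0b r2=0x1d r3=0xb2  N=1 Z=0
after  1: r0=0xbb r1=0x0b r2=0x1d r3=0x02  N=0 Z=0
after  2: r0=0xbb r1=0x0b r2=0x1d r3=0x00  N=0 Z=1
after  3: r0=0x28 r1=0x0b r2=0x1d r3=0x00  N=0 Z=0
after  4: r0=0x28 r1=0x1d r2=0x1d r3=0x00  N=0 Z=0
after  5: r0=0x1d r1=0x1d r2=0x1d r3=0x00  N=0 Z=0
-- IRQ taken; context saved, return-PC = 6 --

FLAGS = (N=0, Z=0)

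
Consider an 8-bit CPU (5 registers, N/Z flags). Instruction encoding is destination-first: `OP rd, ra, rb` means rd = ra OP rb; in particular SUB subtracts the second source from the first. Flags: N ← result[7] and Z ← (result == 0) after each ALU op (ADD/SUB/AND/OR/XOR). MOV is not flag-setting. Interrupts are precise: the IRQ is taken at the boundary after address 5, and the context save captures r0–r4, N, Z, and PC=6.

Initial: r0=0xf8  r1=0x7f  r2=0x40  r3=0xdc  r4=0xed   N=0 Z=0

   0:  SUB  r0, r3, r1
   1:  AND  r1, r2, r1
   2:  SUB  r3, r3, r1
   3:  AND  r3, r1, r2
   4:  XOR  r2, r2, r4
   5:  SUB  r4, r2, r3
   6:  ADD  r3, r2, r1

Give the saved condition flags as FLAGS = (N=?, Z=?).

after  0: r0=0x5d r1=0x7f r2=0x40 r3=0xdc r4=0xed  N=0 Z=0
after  1: r0=0x5d r1=0x40 r2=0x40 r3=0xdc r4=0xed  N=0 Z=0
after  2: r0=0x5d r1=0x40 r2=0x40 r3=0x9c r4=0xed  N=1 Z=0
after  3: r0=0x5d r1=0x40 r2=0x40 r3=0x40 r4=0xed  N=0 Z=0
after  4: r0=0x5d r1=0x40 r2=0xad r3=0x40 r4=0xed  N=1 Z=0
after  5: r0=0x5d r1=0x40 r2=0xad r3=0x40 r4=0x6d  N=0 Z=0
-- IRQ taken; context saved, return-PC = 6 --

FLAGS = (N=0, Z=0)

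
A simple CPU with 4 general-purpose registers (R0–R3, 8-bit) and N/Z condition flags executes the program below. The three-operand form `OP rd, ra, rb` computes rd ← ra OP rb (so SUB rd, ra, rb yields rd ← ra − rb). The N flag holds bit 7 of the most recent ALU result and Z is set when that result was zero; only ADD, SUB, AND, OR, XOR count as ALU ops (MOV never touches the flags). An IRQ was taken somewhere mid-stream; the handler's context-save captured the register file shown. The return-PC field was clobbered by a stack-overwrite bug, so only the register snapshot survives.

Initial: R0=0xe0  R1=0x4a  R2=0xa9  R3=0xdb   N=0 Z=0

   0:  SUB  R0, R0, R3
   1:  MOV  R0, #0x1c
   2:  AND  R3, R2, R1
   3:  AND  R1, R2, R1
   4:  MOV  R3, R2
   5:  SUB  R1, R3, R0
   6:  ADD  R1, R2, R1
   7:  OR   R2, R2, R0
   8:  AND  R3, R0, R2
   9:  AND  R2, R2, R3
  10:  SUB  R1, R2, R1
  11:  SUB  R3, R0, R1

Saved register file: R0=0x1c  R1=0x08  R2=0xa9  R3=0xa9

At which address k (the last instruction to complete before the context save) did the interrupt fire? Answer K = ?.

K = 4

after  0: R0=0x05 R1=0x4a R2=0xa9 R3=0xdb  N=0 Z=0
after  1: R0=0x1c R1=0x4a R2=0xa9 R3=0xdb  N=0 Z=0
after  2: R0=0x1c R1=0x4a R2=0xa9 R3=0x08  N=0 Z=0
after  3: R0=0x1c R1=0x08 R2=0xa9 R3=0x08  N=0 Z=0
after  4: R0=0x1c R1=0x08 R2=0xa9 R3=0xa9  N=0 Z=0
-- IRQ taken; context saved, return-PC = 5 --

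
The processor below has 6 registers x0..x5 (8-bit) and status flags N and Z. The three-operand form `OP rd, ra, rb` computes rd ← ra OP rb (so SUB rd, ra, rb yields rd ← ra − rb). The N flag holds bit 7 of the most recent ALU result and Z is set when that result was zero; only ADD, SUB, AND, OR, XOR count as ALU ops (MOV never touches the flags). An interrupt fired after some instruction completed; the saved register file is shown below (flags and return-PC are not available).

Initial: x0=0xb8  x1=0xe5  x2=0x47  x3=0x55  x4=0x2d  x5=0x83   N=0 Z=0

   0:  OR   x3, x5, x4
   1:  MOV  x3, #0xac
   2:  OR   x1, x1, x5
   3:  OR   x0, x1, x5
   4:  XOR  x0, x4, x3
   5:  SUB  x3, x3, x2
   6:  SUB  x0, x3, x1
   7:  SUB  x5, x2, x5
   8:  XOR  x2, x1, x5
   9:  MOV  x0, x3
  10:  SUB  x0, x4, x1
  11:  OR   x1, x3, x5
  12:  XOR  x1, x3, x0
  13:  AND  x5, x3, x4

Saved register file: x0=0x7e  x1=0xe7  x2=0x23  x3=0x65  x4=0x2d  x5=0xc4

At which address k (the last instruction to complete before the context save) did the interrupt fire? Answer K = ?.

K = 8

after  0: x0=0xb8 x1=0xe5 x2=0x47 x3=0xaf x4=0x2d x5=0x83  N=1 Z=0
after  1: x0=0xb8 x1=0xe5 x2=0x47 x3=0xac x4=0x2d x5=0x83  N=1 Z=0
after  2: x0=0xb8 x1=0xe7 x2=0x47 x3=0xac x4=0x2d x5=0x83  N=1 Z=0
after  3: x0=0xe7 x1=0xe7 x2=0x47 x3=0xac x4=0x2d x5=0x83  N=1 Z=0
after  4: x0=0x81 x1=0xe7 x2=0x47 x3=0xac x4=0x2d x5=0x83  N=1 Z=0
after  5: x0=0x81 x1=0xe7 x2=0x47 x3=0x65 x4=0x2d x5=0x83  N=0 Z=0
after  6: x0=0x7e x1=0xe7 x2=0x47 x3=0x65 x4=0x2d x5=0x83  N=0 Z=0
after  7: x0=0x7e x1=0xe7 x2=0x47 x3=0x65 x4=0x2d x5=0xc4  N=1 Z=0
after  8: x0=0x7e x1=0xe7 x2=0x23 x3=0x65 x4=0x2d x5=0xc4  N=0 Z=0
-- IRQ taken; context saved, return-PC = 9 --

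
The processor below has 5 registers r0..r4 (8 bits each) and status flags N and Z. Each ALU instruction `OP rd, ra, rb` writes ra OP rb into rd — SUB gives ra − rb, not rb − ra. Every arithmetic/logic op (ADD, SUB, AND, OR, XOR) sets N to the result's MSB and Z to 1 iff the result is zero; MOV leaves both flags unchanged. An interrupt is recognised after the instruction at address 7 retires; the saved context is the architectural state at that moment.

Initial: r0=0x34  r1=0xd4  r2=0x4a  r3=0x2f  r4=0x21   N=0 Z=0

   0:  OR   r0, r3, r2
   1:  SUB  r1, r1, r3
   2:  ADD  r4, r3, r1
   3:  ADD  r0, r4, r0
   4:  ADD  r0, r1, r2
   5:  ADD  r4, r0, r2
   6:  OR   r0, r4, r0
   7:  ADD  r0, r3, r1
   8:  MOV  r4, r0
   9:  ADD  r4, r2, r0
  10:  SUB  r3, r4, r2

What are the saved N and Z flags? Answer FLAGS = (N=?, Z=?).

after  0: r0=0x6f r1=0xd4 r2=0x4a r3=0x2f r4=0x21  N=0 Z=0
after  1: r0=0x6f r1=0xa5 r2=0x4a r3=0x2f r4=0x21  N=1 Z=0
after  2: r0=0x6f r1=0xa5 r2=0x4a r3=0x2f r4=0xd4  N=1 Z=0
after  3: r0=0x43 r1=0xa5 r2=0x4a r3=0x2f r4=0xd4  N=0 Z=0
after  4: r0=0xef r1=0xa5 r2=0x4a r3=0x2f r4=0xd4  N=1 Z=0
after  5: r0=0xef r1=0xa5 r2=0x4a r3=0x2f r4=0x39  N=0 Z=0
after  6: r0=0xff r1=0xa5 r2=0x4a r3=0x2f r4=0x39  N=1 Z=0
after  7: r0=0xd4 r1=0xa5 r2=0x4a r3=0x2f r4=0x39  N=1 Z=0
-- IRQ taken; context saved, return-PC = 8 --

FLAGS = (N=1, Z=0)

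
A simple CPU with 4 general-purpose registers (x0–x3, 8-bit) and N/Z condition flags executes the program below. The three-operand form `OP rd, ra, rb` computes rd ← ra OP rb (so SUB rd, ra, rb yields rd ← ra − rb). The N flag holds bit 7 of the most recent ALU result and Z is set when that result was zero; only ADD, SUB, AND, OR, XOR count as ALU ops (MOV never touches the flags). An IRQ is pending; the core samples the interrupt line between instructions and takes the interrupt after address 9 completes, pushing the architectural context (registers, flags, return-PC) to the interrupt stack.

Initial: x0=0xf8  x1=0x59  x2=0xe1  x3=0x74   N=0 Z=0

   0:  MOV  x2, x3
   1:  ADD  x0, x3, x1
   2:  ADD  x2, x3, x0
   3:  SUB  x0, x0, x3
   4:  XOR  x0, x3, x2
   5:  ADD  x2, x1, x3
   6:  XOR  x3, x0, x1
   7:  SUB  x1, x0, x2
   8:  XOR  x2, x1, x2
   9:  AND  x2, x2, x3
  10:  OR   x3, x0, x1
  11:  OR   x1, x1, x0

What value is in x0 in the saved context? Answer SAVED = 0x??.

after  0: x0=0xf8 x1=0x59 x2=0x74 x3=0x74  N=0 Z=0
after  1: x0=0xcd x1=0x59 x2=0x74 x3=0x74  N=1 Z=0
after  2: x0=0xcd x1=0x59 x2=0x41 x3=0x74  N=0 Z=0
after  3: x0=0x59 x1=0x59 x2=0x41 x3=0x74  N=0 Z=0
after  4: x0=0x35 x1=0x59 x2=0x41 x3=0x74  N=0 Z=0
after  5: x0=0x35 x1=0x59 x2=0xcd x3=0x74  N=1 Z=0
after  6: x0=0x35 x1=0x59 x2=0xcd x3=0x6c  N=0 Z=0
after  7: x0=0x35 x1=0x68 x2=0xcd x3=0x6c  N=0 Z=0
after  8: x0=0x35 x1=0x68 x2=0xa5 x3=0x6c  N=1 Z=0
after  9: x0=0x35 x1=0x68 x2=0x24 x3=0x6c  N=0 Z=0
-- IRQ taken; context saved, return-PC = 10 --

SAVED = 0x35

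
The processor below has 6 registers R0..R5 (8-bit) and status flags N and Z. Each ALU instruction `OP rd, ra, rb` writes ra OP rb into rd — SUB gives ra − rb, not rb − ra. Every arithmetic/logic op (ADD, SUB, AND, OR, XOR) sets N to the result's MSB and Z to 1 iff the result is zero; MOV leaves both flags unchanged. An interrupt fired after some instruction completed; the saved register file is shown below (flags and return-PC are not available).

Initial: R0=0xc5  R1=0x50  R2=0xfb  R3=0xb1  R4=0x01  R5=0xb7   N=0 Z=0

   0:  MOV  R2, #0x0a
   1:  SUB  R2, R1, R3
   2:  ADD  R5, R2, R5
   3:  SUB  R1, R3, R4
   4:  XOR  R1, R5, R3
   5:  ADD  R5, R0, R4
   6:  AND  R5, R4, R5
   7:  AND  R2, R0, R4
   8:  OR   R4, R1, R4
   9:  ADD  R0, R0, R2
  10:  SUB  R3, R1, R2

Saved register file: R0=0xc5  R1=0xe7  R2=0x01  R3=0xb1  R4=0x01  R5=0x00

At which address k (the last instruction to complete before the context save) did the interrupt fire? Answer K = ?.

K = 7

after  0: R0=0xc5 R1=0x50 R2=0x0a R3=0xb1 R4=0x01 R5=0xb7  N=0 Z=0
after  1: R0=0xc5 R1=0x50 R2=0x9f R3=0xb1 R4=0x01 R5=0xb7  N=1 Z=0
after  2: R0=0xc5 R1=0x50 R2=0x9f R3=0xb1 R4=0x01 R5=0x56  N=0 Z=0
after  3: R0=0xc5 R1=0xb0 R2=0x9f R3=0xb1 R4=0x01 R5=0x56  N=1 Z=0
after  4: R0=0xc5 R1=0xe7 R2=0x9f R3=0xb1 R4=0x01 R5=0x56  N=1 Z=0
after  5: R0=0xc5 R1=0xe7 R2=0x9f R3=0xb1 R4=0x01 R5=0xc6  N=1 Z=0
after  6: R0=0xc5 R1=0xe7 R2=0x9f R3=0xb1 R4=0x01 R5=0x00  N=0 Z=1
after  7: R0=0xc5 R1=0xe7 R2=0x01 R3=0xb1 R4=0x01 R5=0x00  N=0 Z=0
-- IRQ taken; context saved, return-PC = 8 --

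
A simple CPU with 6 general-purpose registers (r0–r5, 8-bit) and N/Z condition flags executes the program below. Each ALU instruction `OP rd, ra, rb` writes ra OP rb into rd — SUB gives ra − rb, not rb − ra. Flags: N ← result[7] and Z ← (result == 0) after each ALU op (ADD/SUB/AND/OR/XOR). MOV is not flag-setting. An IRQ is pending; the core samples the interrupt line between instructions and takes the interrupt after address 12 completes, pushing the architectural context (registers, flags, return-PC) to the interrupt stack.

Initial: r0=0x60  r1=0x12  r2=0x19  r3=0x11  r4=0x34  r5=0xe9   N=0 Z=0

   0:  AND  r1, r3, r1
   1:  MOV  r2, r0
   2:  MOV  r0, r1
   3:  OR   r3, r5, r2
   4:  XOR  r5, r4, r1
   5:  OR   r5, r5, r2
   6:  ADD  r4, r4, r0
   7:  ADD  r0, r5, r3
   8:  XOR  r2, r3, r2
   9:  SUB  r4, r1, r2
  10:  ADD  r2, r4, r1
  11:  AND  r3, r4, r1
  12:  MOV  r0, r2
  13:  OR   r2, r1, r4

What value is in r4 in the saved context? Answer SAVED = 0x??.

after  0: r0=0x60 r1=0x10 r2=0x19 r3=0x11 r4=0x34 r5=0xe9  N=0 Z=0
after  1: r0=0x60 r1=0x10 r2=0x60 r3=0x11 r4=0x34 r5=0xe9  N=0 Z=0
after  2: r0=0x10 r1=0x10 r2=0x60 r3=0x11 r4=0x34 r5=0xe9  N=0 Z=0
after  3: r0=0x10 r1=0x10 r2=0x60 r3=0xe9 r4=0x34 r5=0xe9  N=1 Z=0
after  4: r0=0x10 r1=0x10 r2=0x60 r3=0xe9 r4=0x34 r5=0x24  N=0 Z=0
after  5: r0=0x10 r1=0x10 r2=0x60 r3=0xe9 r4=0x34 r5=0x64  N=0 Z=0
after  6: r0=0x10 r1=0x10 r2=0x60 r3=0xe9 r4=0x44 r5=0x64  N=0 Z=0
after  7: r0=0x4d r1=0x10 r2=0x60 r3=0xe9 r4=0x44 r5=0x64  N=0 Z=0
after  8: r0=0x4d r1=0x10 r2=0x89 r3=0xe9 r4=0x44 r5=0x64  N=1 Z=0
after  9: r0=0x4d r1=0x10 r2=0x89 r3=0xe9 r4=0x87 r5=0x64  N=1 Z=0
after 10: r0=0x4d r1=0x10 r2=0x97 r3=0xe9 r4=0x87 r5=0x64  N=1 Z=0
after 11: r0=0x4d r1=0x10 r2=0x97 r3=0x00 r4=0x87 r5=0x64  N=0 Z=1
after 12: r0=0x97 r1=0x10 r2=0x97 r3=0x00 r4=0x87 r5=0x64  N=0 Z=1
-- IRQ taken; context saved, return-PC = 13 --

SAVED = 0x87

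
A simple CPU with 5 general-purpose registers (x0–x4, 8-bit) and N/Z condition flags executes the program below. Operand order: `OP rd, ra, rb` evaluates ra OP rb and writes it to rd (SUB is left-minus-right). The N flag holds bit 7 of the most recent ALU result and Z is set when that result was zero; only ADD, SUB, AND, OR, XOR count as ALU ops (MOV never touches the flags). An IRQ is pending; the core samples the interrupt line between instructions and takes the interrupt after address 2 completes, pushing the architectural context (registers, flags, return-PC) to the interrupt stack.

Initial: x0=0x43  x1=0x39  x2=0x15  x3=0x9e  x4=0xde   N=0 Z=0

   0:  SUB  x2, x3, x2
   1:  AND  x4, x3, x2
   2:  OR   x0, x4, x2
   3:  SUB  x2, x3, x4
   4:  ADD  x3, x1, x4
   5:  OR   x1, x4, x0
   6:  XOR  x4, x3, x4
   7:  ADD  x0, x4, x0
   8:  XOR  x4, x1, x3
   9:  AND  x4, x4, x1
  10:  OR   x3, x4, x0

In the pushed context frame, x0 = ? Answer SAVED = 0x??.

SAVED = 0x89

after  0: x0=0x43 x1=0x39 x2=0x89 x3=0x9e x4=0xde  N=1 Z=0
after  1: x0=0x43 x1=0x39 x2=0x89 x3=0x9e x4=0x88  N=1 Z=0
after  2: x0=0x89 x1=0x39 x2=0x89 x3=0x9e x4=0x88  N=1 Z=0
-- IRQ taken; context saved, return-PC = 3 --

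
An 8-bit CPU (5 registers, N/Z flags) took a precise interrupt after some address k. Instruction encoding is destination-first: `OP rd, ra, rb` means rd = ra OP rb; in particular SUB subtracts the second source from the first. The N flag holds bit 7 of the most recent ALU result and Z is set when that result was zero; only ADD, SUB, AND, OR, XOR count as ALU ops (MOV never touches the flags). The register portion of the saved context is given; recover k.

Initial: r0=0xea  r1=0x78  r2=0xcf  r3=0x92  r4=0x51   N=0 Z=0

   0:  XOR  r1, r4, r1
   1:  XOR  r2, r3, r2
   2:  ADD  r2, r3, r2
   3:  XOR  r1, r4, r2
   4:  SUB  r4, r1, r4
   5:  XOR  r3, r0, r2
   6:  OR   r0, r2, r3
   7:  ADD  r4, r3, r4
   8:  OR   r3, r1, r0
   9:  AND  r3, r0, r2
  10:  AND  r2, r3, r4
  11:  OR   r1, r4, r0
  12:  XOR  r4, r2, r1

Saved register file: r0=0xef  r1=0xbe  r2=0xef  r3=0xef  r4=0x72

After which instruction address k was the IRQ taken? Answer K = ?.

after  0: r0=0xea r1=0x29 r2=0xcf r3=0x92 r4=0x51  N=0 Z=0
after  1: r0=0xea r1=0x29 r2=0x5d r3=0x92 r4=0x51  N=0 Z=0
after  2: r0=0xea r1=0x29 r2=0xef r3=0x92 r4=0x51  N=1 Z=0
after  3: r0=0xea r1=0xbe r2=0xef r3=0x92 r4=0x51  N=1 Z=0
after  4: r0=0xea r1=0xbe r2=0xef r3=0x92 r4=0x6d  N=0 Z=0
after  5: r0=0xea r1=0xbe r2=0xef r3=0x05 r4=0x6d  N=0 Z=0
after  6: r0=0xef r1=0xbe r2=0xef r3=0x05 r4=0x6d  N=1 Z=0
after  7: r0=0xef r1=0xbe r2=0xef r3=0x05 r4=0x72  N=0 Z=0
after  8: r0=0xef r1=0xbe r2=0xef r3=0xff r4=0x72  N=1 Z=0
after  9: r0=0xef r1=0xbe r2=0xef r3=0xef r4=0x72  N=1 Z=0
-- IRQ taken; context saved, return-PC = 10 --

K = 9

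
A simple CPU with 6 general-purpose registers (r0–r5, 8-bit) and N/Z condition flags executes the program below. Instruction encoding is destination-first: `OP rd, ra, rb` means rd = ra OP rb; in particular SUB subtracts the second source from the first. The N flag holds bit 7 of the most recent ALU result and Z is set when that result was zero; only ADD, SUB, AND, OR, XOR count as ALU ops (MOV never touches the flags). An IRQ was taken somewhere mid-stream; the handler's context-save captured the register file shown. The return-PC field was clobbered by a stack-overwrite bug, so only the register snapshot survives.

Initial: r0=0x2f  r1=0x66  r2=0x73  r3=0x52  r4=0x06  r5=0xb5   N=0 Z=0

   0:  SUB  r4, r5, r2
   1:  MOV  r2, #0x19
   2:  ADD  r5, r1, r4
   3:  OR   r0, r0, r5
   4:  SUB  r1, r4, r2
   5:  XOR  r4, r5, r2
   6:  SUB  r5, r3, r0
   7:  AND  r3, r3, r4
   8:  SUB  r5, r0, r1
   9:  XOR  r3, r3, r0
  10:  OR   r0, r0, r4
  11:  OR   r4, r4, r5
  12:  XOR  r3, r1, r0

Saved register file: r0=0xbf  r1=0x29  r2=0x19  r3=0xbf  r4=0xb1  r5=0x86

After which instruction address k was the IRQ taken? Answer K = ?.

after  0: r0=0x2f r1=0x66 r2=0x73 r3=0x52 r4=0x42 r5=0xb5  N=0 Z=0
after  1: r0=0x2f r1=0x66 r2=0x19 r3=0x52 r4=0x42 r5=0xb5  N=0 Z=0
after  2: r0=0x2f r1=0x66 r2=0x19 r3=0x52 r4=0x42 r5=0xa8  N=1 Z=0
after  3: r0=0xaf r1=0x66 r2=0x19 r3=0x52 r4=0x42 r5=0xa8  N=1 Z=0
after  4: r0=0xaf r1=0x29 r2=0x19 r3=0x52 r4=0x42 r5=0xa8  N=0 Z=0
after  5: r0=0xaf r1=0x29 r2=0x19 r3=0x52 r4=0xb1 r5=0xa8  N=1 Z=0
after  6: r0=0xaf r1=0x29 r2=0x19 r3=0x52 r4=0xb1 r5=0xa3  N=1 Z=0
after  7: r0=0xaf r1=0x29 r2=0x19 r3=0x10 r4=0xb1 r5=0xa3  N=0 Z=0
after  8: r0=0xaf r1=0x29 r2=0x19 r3=0x10 r4=0xb1 r5=0x86  N=1 Z=0
after  9: r0=0xaf r1=0x29 r2=0x19 r3=0xbf r4=0xb1 r5=0x86  N=1 Z=0
after 10: r0=0xbf r1=0x29 r2=0x19 r3=0xbf r4=0xb1 r5=0x86  N=1 Z=0
-- IRQ taken; context saved, return-PC = 11 --

K = 10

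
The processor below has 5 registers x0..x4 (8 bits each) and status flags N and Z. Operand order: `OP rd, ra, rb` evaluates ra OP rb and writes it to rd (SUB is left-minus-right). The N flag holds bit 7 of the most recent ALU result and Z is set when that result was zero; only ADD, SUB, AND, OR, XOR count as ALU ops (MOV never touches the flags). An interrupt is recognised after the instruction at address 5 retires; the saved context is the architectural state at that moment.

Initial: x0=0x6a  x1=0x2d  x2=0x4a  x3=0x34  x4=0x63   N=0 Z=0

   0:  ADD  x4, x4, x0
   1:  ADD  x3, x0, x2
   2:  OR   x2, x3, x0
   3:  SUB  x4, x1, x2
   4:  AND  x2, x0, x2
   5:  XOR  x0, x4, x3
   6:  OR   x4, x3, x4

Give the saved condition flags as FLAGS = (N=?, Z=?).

after  0: x0=0x6a x1=0x2d x2=0x4a x3=0x34 x4=0xcd  N=1 Z=0
after  1: x0=0x6a x1=0x2d x2=0x4a x3=0xb4 x4=0xcd  N=1 Z=0
after  2: x0=0x6a x1=0x2d x2=0xfe x3=0xb4 x4=0xcd  N=1 Z=0
after  3: x0=0x6a x1=0x2d x2=0xfe x3=0xb4 x4=0x2f  N=0 Z=0
after  4: x0=0x6a x1=0x2d x2=0x6a x3=0xb4 x4=0x2f  N=0 Z=0
after  5: x0=0x9b x1=0x2d x2=0x6a x3=0xb4 x4=0x2f  N=1 Z=0
-- IRQ taken; context saved, return-PC = 6 --

FLAGS = (N=1, Z=0)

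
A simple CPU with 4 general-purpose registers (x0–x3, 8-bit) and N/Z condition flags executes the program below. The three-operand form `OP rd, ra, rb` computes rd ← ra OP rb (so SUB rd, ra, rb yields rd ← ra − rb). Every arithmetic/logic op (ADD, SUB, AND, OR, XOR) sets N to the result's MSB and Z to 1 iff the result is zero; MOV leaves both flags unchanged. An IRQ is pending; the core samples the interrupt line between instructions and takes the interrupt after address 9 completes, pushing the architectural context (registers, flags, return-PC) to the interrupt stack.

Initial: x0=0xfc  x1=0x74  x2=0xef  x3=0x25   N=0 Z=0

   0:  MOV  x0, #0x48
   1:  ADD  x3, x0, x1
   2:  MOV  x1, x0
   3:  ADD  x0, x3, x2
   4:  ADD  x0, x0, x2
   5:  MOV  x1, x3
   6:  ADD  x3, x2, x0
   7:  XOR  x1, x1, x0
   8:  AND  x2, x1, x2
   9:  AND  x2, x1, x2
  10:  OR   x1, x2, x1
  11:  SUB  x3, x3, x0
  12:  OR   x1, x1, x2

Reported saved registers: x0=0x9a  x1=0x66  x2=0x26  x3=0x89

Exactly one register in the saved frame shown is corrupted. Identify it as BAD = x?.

BAD = x1

after  0: x0=0x48 x1=0x74 x2=0xef x3=0x25  N=0 Z=0
after  1: x0=0x48 x1=0x74 x2=0xef x3=0xbc  N=1 Z=0
after  2: x0=0x48 x1=0x48 x2=0xef x3=0xbc  N=1 Z=0
after  3: x0=0xab x1=0x48 x2=0xef x3=0xbc  N=1 Z=0
after  4: x0=0x9a x1=0x48 x2=0xef x3=0xbc  N=1 Z=0
after  5: x0=0x9a x1=0xbc x2=0xef x3=0xbc  N=1 Z=0
after  6: x0=0x9a x1=0xbc x2=0xef x3=0x89  N=1 Z=0
after  7: x0=0x9a x1=0x26 x2=0xef x3=0x89  N=0 Z=0
after  8: x0=0x9a x1=0x26 x2=0x26 x3=0x89  N=0 Z=0
after  9: x0=0x9a x1=0x26 x2=0x26 x3=0x89  N=0 Z=0
-- IRQ taken; context saved, return-PC = 10 --
mismatch: x1: reported 0x66 vs actual 0x26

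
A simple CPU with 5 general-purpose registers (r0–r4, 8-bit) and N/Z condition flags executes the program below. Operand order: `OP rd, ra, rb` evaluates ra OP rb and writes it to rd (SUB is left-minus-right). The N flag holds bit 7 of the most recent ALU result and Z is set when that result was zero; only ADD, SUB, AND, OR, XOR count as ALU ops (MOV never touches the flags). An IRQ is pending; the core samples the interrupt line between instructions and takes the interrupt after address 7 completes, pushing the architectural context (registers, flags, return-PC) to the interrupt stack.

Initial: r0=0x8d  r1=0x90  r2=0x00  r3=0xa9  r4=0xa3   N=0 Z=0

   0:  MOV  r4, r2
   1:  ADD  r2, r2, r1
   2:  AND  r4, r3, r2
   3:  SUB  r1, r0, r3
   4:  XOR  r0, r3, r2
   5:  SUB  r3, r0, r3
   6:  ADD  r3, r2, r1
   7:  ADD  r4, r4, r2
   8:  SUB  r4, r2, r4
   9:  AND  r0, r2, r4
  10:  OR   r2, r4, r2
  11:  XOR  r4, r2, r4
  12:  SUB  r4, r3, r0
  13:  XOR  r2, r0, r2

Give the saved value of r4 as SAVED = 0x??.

SAVED = 0x10

after  0: r0=0x8d r1=0x90 r2=0x00 r3=0xa9 r4=0x00  N=0 Z=0
after  1: r0=0x8d r1=0x90 r2=0x90 r3=0xa9 r4=0x00  N=1 Z=0
after  2: r0=0x8d r1=0x90 r2=0x90 r3=0xa9 r4=0x80  N=1 Z=0
after  3: r0=0x8d r1=0xe4 r2=0x90 r3=0xa9 r4=0x80  N=1 Z=0
after  4: r0=0x39 r1=0xe4 r2=0x90 r3=0xa9 r4=0x80  N=0 Z=0
after  5: r0=0x39 r1=0xe4 r2=0x90 r3=0x90 r4=0x80  N=1 Z=0
after  6: r0=0x39 r1=0xe4 r2=0x90 r3=0x74 r4=0x80  N=0 Z=0
after  7: r0=0x39 r1=0xe4 r2=0x90 r3=0x74 r4=0x10  N=0 Z=0
-- IRQ taken; context saved, return-PC = 8 --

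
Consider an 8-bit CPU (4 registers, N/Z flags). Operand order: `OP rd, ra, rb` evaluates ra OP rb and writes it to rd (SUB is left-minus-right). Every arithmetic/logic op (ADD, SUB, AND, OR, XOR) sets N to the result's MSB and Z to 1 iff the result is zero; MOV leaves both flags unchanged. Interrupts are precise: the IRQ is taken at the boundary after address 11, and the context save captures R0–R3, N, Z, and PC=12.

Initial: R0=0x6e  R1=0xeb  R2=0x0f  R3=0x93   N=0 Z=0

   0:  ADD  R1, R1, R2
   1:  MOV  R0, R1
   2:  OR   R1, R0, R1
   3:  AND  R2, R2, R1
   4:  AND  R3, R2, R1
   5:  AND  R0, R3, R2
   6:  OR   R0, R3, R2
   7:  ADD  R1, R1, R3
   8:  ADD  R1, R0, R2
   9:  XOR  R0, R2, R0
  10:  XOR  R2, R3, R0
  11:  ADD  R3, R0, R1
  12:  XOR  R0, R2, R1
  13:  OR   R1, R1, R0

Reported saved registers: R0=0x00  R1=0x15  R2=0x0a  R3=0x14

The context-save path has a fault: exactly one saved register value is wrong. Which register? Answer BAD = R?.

BAD = R1

after  0: R0=0x6e R1=0xfa R2=0x0f R3=0x93  N=1 Z=0
after  1: R0=0xfa R1=0xfa R2=0x0f R3=0x93  N=1 Z=0
after  2: R0=0xfa R1=0xfa R2=0x0f R3=0x93  N=1 Z=0
after  3: R0=0xfa R1=0xfa R2=0x0a R3=0x93  N=0 Z=0
after  4: R0=0xfa R1=0xfa R2=0x0a R3=0x0a  N=0 Z=0
after  5: R0=0x0a R1=0xfa R2=0x0a R3=0x0a  N=0 Z=0
after  6: R0=0x0a R1=0xfa R2=0x0a R3=0x0a  N=0 Z=0
after  7: R0=0x0a R1=0x04 R2=0x0a R3=0x0a  N=0 Z=0
after  8: R0=0x0a R1=0x14 R2=0x0a R3=0x0a  N=0 Z=0
after  9: R0=0x00 R1=0x14 R2=0x0a R3=0x0a  N=0 Z=1
after 10: R0=0x00 R1=0x14 R2=0x0a R3=0x0a  N=0 Z=0
after 11: R0=0x00 R1=0x14 R2=0x0a R3=0x14  N=0 Z=0
-- IRQ taken; context saved, return-PC = 12 --
mismatch: R1: reported 0x15 vs actual 0x14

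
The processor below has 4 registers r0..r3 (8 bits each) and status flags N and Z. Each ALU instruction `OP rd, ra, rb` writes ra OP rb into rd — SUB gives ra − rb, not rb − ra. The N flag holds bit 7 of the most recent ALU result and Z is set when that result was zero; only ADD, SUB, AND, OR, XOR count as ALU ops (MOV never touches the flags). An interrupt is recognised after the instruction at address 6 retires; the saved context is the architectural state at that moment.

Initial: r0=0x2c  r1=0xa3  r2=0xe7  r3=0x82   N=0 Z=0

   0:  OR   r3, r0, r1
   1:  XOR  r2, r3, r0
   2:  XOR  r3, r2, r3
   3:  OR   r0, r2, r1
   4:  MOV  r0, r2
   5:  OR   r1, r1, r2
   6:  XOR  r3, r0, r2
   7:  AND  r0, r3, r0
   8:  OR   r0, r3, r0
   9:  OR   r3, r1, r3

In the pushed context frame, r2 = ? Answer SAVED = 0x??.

after  0: r0=0x2c r1=0xa3 r2=0xe7 r3=0xaf  N=1 Z=0
after  1: r0=0x2c r1=0xa3 r2=0x83 r3=0xaf  N=1 Z=0
after  2: r0=0x2c r1=0xa3 r2=0x83 r3=0x2c  N=0 Z=0
after  3: r0=0xa3 r1=0xa3 r2=0x83 r3=0x2c  N=1 Z=0
after  4: r0=0x83 r1=0xa3 r2=0x83 r3=0x2c  N=1 Z=0
after  5: r0=0x83 r1=0xa3 r2=0x83 r3=0x2c  N=1 Z=0
after  6: r0=0x83 r1=0xa3 r2=0x83 r3=0x00  N=0 Z=1
-- IRQ taken; context saved, return-PC = 7 --

SAVED = 0x83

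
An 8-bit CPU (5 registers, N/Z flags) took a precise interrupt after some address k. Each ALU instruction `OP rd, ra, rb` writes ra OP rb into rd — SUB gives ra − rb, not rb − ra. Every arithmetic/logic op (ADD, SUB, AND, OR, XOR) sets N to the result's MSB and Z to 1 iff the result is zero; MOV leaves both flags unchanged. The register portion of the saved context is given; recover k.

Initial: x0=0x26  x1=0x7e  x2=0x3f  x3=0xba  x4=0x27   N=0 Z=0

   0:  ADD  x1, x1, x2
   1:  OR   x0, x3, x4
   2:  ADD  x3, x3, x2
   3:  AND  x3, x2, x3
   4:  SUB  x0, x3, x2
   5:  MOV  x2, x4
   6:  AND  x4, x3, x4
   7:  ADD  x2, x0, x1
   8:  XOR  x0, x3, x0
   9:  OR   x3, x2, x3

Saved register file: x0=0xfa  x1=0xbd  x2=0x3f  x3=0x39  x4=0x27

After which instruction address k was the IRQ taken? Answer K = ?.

after  0: x0=0x26 x1=0xbd x2=0x3f x3=0xba x4=0x27  N=1 Z=0
after  1: x0=0xbf x1=0xbd x2=0x3f x3=0xba x4=0x27  N=1 Z=0
after  2: x0=0xbf x1=0xbd x2=0x3f x3=0xf9 x4=0x27  N=1 Z=0
after  3: x0=0xbf x1=0xbd x2=0x3f x3=0x39 x4=0x27  N=0 Z=0
after  4: x0=0xfa x1=0xbd x2=0x3f x3=0x39 x4=0x27  N=1 Z=0
-- IRQ taken; context saved, return-PC = 5 --

K = 4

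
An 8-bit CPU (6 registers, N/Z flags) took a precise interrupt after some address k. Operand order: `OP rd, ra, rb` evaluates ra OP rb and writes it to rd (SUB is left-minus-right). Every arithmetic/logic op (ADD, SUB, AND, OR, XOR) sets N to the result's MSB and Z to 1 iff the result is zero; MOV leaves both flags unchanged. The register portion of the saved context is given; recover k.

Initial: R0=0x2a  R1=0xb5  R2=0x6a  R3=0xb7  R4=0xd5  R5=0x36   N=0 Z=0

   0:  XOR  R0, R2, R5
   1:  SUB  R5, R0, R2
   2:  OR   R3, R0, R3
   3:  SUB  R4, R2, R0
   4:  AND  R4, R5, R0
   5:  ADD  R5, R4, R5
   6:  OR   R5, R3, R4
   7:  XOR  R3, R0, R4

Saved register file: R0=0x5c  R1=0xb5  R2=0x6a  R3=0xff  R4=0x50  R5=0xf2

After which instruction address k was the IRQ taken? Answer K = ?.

K = 4

after  0: R0=0x5c R1=0xb5 R2=0x6a R3=0xb7 R4=0xd5 R5=0x36  N=0 Z=0
after  1: R0=0x5c R1=0xb5 R2=0x6a R3=0xb7 R4=0xd5 R5=0xf2  N=1 Z=0
after  2: R0=0x5c R1=0xb5 R2=0x6a R3=0xff R4=0xd5 R5=0xf2  N=1 Z=0
after  3: R0=0x5c R1=0xb5 R2=0x6a R3=0xff R4=0x0e R5=0xf2  N=0 Z=0
after  4: R0=0x5c R1=0xb5 R2=0x6a R3=0xff R4=0x50 R5=0xf2  N=0 Z=0
-- IRQ taken; context saved, return-PC = 5 --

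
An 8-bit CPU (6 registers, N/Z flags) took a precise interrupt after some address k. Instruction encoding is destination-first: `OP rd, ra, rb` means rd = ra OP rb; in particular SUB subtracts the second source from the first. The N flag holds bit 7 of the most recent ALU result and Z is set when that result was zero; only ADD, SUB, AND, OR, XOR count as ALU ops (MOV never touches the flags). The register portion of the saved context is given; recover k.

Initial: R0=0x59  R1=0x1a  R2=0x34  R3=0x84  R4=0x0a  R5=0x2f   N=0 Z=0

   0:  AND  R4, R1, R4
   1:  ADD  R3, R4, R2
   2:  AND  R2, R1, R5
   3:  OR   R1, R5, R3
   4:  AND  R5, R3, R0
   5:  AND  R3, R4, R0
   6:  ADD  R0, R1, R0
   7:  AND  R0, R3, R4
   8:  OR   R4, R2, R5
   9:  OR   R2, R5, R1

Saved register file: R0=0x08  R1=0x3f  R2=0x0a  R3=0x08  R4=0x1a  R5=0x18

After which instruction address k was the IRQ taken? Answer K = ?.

K = 8

after  0: R0=0x59 R1=0x1a R2=0x34 R3=0x84 R4=0x0a R5=0x2f  N=0 Z=0
after  1: R0=0x59 R1=0x1a R2=0x34 R3=0x3e R4=0x0a R5=0x2f  N=0 Z=0
after  2: R0=0x59 R1=0x1a R2=0x0a R3=0x3e R4=0x0a R5=0x2f  N=0 Z=0
after  3: R0=0x59 R1=0x3f R2=0x0a R3=0x3e R4=0x0a R5=0x2f  N=0 Z=0
after  4: R0=0x59 R1=0x3f R2=0x0a R3=0x3e R4=0x0a R5=0x18  N=0 Z=0
after  5: R0=0x59 R1=0x3f R2=0x0a R3=0x08 R4=0x0a R5=0x18  N=0 Z=0
after  6: R0=0x98 R1=0x3f R2=0x0a R3=0x08 R4=0x0a R5=0x18  N=1 Z=0
after  7: R0=0x08 R1=0x3f R2=0x0a R3=0x08 R4=0x0a R5=0x18  N=0 Z=0
after  8: R0=0x08 R1=0x3f R2=0x0a R3=0x08 R4=0x1a R5=0x18  N=0 Z=0
-- IRQ taken; context saved, return-PC = 9 --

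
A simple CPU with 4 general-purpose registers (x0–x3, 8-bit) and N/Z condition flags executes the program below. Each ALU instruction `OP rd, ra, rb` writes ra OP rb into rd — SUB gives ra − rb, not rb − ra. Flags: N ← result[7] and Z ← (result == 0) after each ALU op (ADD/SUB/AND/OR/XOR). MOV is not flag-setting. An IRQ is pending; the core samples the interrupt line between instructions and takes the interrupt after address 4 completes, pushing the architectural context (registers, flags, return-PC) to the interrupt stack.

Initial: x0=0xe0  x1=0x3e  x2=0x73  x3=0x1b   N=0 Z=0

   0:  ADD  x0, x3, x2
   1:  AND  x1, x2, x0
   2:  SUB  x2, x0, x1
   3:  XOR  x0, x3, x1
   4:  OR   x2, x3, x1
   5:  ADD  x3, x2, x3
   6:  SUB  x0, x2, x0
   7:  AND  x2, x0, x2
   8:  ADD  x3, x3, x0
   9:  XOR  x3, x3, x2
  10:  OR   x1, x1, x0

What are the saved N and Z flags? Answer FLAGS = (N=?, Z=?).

after  0: x0=0x8e x1=0x3e x2=0x73 x3=0x1b  N=1 Z=0
after  1: x0=0x8e x1=0x02 x2=0x73 x3=0x1b  N=0 Z=0
after  2: x0=0x8e x1=0x02 x2=0x8c x3=0x1b  N=1 Z=0
after  3: x0=0x19 x1=0x02 x2=0x8c x3=0x1b  N=0 Z=0
after  4: x0=0x19 x1=0x02 x2=0x1b x3=0x1b  N=0 Z=0
-- IRQ taken; context saved, return-PC = 5 --

FLAGS = (N=0, Z=0)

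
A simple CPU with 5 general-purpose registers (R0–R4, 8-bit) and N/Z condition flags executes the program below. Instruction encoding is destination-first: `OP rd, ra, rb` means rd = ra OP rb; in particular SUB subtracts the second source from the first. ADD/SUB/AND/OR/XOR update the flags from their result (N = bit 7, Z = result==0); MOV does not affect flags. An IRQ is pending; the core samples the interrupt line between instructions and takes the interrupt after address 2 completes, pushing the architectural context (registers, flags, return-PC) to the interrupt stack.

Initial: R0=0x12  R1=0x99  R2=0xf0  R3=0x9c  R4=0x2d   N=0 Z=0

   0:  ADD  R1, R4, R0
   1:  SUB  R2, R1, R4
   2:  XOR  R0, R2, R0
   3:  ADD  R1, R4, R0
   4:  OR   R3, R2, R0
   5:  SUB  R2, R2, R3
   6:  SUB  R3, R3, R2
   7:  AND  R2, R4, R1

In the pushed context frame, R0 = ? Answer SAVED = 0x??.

SAVED = 0x00

after  0: R0=0x12 R1=0x3f R2=0xf0 R3=0x9c R4=0x2d  N=0 Z=0
after  1: R0=0x12 R1=0x3f R2=0x12 R3=0x9c R4=0x2d  N=0 Z=0
after  2: R0=0x00 R1=0x3f R2=0x12 R3=0x9c R4=0x2d  N=0 Z=1
-- IRQ taken; context saved, return-PC = 3 --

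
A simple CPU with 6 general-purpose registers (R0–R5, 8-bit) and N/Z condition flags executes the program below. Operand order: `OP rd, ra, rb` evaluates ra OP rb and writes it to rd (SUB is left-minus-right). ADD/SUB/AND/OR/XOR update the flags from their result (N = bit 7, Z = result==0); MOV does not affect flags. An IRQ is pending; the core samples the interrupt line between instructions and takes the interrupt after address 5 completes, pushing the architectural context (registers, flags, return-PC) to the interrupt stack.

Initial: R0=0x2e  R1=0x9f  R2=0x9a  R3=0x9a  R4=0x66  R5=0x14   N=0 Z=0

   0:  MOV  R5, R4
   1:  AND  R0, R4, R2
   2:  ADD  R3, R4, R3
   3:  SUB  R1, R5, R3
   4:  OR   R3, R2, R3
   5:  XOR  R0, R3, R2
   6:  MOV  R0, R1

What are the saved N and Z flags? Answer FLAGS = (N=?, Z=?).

after  0: R0=0x2e R1=0x9f R2=0x9a R3=0x9a R4=0x66 R5=0x66  N=0 Z=0
after  1: R0=0x02 R1=0x9f R2=0x9a R3=0x9a R4=0x66 R5=0x66  N=0 Z=0
after  2: R0=0x02 R1=0x9f R2=0x9a R3=0x00 R4=0x66 R5=0x66  N=0 Z=1
after  3: R0=0x02 R1=0x66 R2=0x9a R3=0x00 R4=0x66 R5=0x66  N=0 Z=0
after  4: R0=0x02 R1=0x66 R2=0x9a R3=0x9a R4=0x66 R5=0x66  N=1 Z=0
after  5: R0=0x00 R1=0x66 R2=0x9a R3=0x9a R4=0x66 R5=0x66  N=0 Z=1
-- IRQ taken; context saved, return-PC = 6 --

FLAGS = (N=0, Z=1)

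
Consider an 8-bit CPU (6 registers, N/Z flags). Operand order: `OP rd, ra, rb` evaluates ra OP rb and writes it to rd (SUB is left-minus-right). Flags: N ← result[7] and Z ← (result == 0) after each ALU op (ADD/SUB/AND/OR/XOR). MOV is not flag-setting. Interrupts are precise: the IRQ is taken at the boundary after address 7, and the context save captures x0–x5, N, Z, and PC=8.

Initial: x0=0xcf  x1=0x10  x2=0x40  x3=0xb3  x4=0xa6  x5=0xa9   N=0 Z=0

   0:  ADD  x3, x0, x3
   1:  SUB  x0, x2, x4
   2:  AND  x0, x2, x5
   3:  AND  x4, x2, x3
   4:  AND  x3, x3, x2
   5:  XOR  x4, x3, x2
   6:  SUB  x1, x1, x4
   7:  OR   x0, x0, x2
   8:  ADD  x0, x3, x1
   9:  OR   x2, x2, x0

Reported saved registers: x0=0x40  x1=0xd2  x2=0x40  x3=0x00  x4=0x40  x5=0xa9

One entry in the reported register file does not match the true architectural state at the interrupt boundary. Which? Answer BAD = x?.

after  0: x0=0xcf x1=0x10 x2=0x40 x3=0x82 x4=0xa6 x5=0xa9  N=1 Z=0
after  1: x0=0x9a x1=0x10 x2=0x40 x3=0x82 x4=0xa6 x5=0xa9  N=1 Z=0
after  2: x0=0x00 x1=0x10 x2=0x40 x3=0x82 x4=0xa6 x5=0xa9  N=0 Z=1
after  3: x0=0x00 x1=0x10 x2=0x40 x3=0x82 x4=0x00 x5=0xa9  N=0 Z=1
after  4: x0=0x00 x1=0x10 x2=0x40 x3=0x00 x4=0x00 x5=0xa9  N=0 Z=1
after  5: x0=0x00 x1=0x10 x2=0x40 x3=0x00 x4=0x40 x5=0xa9  N=0 Z=0
after  6: x0=0x00 x1=0xd0 x2=0x40 x3=0x00 x4=0x40 x5=0xa9  N=1 Z=0
after  7: x0=0x40 x1=0xd0 x2=0x40 x3=0x00 x4=0x40 x5=0xa9  N=0 Z=0
-- IRQ taken; context saved, return-PC = 8 --
mismatch: x1: reported 0xd2 vs actual 0xd0

BAD = x1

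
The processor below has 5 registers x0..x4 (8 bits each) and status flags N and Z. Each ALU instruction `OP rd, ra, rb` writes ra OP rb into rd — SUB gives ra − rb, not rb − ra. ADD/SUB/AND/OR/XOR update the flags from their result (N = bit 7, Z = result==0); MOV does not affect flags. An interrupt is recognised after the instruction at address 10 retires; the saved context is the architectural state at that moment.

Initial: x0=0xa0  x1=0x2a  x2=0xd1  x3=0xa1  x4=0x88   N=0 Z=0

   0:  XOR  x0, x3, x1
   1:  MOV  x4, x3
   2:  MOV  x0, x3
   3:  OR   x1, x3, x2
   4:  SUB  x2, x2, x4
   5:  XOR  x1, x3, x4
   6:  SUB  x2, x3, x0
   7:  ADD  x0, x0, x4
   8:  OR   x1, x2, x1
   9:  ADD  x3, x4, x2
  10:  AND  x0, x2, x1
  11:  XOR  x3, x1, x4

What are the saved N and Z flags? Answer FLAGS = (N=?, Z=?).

FLAGS = (N=0, Z=1)

after  0: x0=0x8b x1=0x2a x2=0xd1 x3=0xa1 x4=0x88  N=1 Z=0
after  1: x0=0x8b x1=0x2a x2=0xd1 x3=0xa1 x4=0xa1  N=1 Z=0
after  2: x0=0xa1 x1=0x2a x2=0xd1 x3=0xa1 x4=0xa1  N=1 Z=0
after  3: x0=0xa1 x1=0xf1 x2=0xd1 x3=0xa1 x4=0xa1  N=1 Z=0
after  4: x0=0xa1 x1=0xf1 x2=0x30 x3=0xa1 x4=0xa1  N=0 Z=0
after  5: x0=0xa1 x1=0x00 x2=0x30 x3=0xa1 x4=0xa1  N=0 Z=1
after  6: x0=0xa1 x1=0x00 x2=0x00 x3=0xa1 x4=0xa1  N=0 Z=1
after  7: x0=0x42 x1=0x00 x2=0x00 x3=0xa1 x4=0xa1  N=0 Z=0
after  8: x0=0x42 x1=0x00 x2=0x00 x3=0xa1 x4=0xa1  N=0 Z=1
after  9: x0=0x42 x1=0x00 x2=0x00 x3=0xa1 x4=0xa1  N=1 Z=0
after 10: x0=0x00 x1=0x00 x2=0x00 x3=0xa1 x4=0xa1  N=0 Z=1
-- IRQ taken; context saved, return-PC = 11 --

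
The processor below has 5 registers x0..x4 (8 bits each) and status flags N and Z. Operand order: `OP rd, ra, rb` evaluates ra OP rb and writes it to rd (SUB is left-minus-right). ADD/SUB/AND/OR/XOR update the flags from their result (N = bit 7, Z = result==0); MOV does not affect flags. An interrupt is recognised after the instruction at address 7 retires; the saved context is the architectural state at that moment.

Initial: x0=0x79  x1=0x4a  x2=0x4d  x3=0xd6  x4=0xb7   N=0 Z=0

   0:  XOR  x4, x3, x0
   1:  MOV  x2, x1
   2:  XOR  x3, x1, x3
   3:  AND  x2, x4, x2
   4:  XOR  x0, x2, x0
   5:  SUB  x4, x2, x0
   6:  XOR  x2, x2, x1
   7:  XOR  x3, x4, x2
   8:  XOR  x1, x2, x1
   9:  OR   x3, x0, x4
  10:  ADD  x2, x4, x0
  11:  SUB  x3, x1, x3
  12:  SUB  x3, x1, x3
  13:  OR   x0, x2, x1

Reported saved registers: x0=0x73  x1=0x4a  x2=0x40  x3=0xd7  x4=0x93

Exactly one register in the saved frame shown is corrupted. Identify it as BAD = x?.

after  0: x0=0x79 x1=0x4a x2=0x4d x3=0xd6 x4=0xaf  N=1 Z=0
after  1: x0=0x79 x1=0x4a x2=0x4a x3=0xd6 x4=0xaf  N=1 Z=0
after  2: x0=0x79 x1=0x4a x2=0x4a x3=0x9c x4=0xaf  N=1 Z=0
after  3: x0=0x79 x1=0x4a x2=0x0a x3=0x9c x4=0xaf  N=0 Z=0
after  4: x0=0x73 x1=0x4a x2=0x0a x3=0x9c x4=0xaf  N=0 Z=0
after  5: x0=0x73 x1=0x4a x2=0x0a x3=0x9c x4=0x97  N=1 Z=0
after  6: x0=0x73 x1=0x4a x2=0x40 x3=0x9c x4=0x97  N=0 Z=0
after  7: x0=0x73 x1=0x4a x2=0x40 x3=0xd7 x4=0x97  N=1 Z=0
-- IRQ taken; context saved, return-PC = 8 --
mismatch: x4: reported 0x93 vs actual 0x97

BAD = x4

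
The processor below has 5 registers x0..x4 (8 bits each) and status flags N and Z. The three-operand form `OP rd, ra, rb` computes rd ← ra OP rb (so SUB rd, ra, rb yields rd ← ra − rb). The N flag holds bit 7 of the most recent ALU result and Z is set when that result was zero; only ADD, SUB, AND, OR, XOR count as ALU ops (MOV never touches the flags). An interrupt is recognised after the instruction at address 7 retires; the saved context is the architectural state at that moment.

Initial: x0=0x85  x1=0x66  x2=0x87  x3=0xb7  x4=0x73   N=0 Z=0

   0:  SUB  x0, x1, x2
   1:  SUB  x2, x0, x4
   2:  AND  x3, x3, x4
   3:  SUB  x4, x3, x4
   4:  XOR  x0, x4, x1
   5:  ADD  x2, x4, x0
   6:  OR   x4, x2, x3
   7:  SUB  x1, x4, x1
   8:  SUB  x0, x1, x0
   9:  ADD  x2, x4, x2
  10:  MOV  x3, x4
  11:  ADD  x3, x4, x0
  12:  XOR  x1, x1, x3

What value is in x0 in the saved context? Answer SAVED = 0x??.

SAVED = 0xa6

after  0: x0=0xdf x1=0x66 x2=0x87 x3=0xb7 x4=0x73  N=1 Z=0
after  1: x0=0xdf x1=0x66 x2=0x6c x3=0xb7 x4=0x73  N=0 Z=0
after  2: x0=0xdf x1=0x66 x2=0x6c x3=0x33 x4=0x73  N=0 Z=0
after  3: x0=0xdf x1=0x66 x2=0x6c x3=0x33 x4=0xc0  N=1 Z=0
after  4: x0=0xa6 x1=0x66 x2=0x6c x3=0x33 x4=0xc0  N=1 Z=0
after  5: x0=0xa6 x1=0x66 x2=0x66 x3=0x33 x4=0xc0  N=0 Z=0
after  6: x0=0xa6 x1=0x66 x2=0x66 x3=0x33 x4=0x77  N=0 Z=0
after  7: x0=0xa6 x1=0x11 x2=0x66 x3=0x33 x4=0x77  N=0 Z=0
-- IRQ taken; context saved, return-PC = 8 --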